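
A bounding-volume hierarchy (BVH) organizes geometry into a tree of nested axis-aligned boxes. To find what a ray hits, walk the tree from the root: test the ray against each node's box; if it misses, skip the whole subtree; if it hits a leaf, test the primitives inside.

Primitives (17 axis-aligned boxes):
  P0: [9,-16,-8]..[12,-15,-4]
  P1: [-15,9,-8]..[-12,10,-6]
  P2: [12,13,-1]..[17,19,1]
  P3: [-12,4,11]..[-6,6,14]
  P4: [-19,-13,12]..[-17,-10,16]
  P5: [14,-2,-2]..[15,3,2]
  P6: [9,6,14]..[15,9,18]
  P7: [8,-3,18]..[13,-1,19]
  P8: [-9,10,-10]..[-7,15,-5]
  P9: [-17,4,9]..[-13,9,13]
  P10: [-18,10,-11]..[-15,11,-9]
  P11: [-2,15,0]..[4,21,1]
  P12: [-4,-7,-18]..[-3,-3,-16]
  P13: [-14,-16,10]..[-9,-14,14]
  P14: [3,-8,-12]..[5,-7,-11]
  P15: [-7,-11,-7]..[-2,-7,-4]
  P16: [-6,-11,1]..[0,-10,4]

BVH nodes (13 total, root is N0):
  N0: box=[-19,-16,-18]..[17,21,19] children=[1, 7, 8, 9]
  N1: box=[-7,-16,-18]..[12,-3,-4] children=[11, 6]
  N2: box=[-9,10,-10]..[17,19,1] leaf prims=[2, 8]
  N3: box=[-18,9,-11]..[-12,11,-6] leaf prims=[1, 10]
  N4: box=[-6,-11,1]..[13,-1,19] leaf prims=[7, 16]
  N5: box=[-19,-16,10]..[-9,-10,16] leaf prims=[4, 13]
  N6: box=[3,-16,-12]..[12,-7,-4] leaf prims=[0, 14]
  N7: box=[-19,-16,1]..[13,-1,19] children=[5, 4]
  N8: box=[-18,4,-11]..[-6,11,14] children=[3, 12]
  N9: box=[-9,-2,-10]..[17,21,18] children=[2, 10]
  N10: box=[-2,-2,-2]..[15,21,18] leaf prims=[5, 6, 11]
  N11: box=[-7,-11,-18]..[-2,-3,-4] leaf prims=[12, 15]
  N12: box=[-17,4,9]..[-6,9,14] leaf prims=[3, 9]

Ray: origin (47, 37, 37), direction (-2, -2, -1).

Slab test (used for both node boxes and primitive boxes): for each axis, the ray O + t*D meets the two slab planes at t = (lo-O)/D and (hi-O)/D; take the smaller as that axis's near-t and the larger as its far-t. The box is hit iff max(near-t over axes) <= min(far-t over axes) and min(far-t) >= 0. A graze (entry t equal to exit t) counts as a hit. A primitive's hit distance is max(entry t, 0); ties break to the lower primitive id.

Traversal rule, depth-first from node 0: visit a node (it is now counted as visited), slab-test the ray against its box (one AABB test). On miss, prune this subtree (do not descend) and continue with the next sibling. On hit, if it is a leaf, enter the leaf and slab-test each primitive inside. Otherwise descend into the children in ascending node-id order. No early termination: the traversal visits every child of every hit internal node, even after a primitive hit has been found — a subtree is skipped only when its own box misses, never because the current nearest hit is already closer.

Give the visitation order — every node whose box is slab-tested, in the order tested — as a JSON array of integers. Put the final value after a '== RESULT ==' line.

Trace the traversal:
N0 x:[15,33] y:[8,53/2] z:[18,55] -> hit [18,53/2], descend [1, 7, 8, 9]
  N1 x:[35/2,27] y:[20,53/2] z:[41,55] -> miss, prune
  N7 x:[17,33] y:[19,53/2] z:[18,36] -> hit [19,53/2], descend [4, 5]
    N4 x:[17,53/2] y:[19,24] z:[18,36] -> hit [19,24] leaf, test {P7@t=19, P16(miss)}
    N5 x:[28,33] y:[47/2,53/2] z:[21,27] -> miss, prune
  N8 x:[53/2,65/2] y:[13,33/2] z:[23,48] -> miss, prune
  N9 x:[15,28] y:[8,39/2] z:[19,47] -> hit [19,39/2], descend [2, 10]
    N2 x:[15,28] y:[9,27/2] z:[36,47] -> miss, prune
    N10 x:[16,49/2] y:[8,39/2] z:[19,39] -> hit [19,39/2] leaf, test {P5(miss), P6(miss), P11(miss)}

Visited [0, 1, 7, 4, 5, 8, 9, 2, 10]. Tests: 9 box, 2 leaf. Nearest: P7.

== RESULT ==
[0, 1, 7, 4, 5, 8, 9, 2, 10]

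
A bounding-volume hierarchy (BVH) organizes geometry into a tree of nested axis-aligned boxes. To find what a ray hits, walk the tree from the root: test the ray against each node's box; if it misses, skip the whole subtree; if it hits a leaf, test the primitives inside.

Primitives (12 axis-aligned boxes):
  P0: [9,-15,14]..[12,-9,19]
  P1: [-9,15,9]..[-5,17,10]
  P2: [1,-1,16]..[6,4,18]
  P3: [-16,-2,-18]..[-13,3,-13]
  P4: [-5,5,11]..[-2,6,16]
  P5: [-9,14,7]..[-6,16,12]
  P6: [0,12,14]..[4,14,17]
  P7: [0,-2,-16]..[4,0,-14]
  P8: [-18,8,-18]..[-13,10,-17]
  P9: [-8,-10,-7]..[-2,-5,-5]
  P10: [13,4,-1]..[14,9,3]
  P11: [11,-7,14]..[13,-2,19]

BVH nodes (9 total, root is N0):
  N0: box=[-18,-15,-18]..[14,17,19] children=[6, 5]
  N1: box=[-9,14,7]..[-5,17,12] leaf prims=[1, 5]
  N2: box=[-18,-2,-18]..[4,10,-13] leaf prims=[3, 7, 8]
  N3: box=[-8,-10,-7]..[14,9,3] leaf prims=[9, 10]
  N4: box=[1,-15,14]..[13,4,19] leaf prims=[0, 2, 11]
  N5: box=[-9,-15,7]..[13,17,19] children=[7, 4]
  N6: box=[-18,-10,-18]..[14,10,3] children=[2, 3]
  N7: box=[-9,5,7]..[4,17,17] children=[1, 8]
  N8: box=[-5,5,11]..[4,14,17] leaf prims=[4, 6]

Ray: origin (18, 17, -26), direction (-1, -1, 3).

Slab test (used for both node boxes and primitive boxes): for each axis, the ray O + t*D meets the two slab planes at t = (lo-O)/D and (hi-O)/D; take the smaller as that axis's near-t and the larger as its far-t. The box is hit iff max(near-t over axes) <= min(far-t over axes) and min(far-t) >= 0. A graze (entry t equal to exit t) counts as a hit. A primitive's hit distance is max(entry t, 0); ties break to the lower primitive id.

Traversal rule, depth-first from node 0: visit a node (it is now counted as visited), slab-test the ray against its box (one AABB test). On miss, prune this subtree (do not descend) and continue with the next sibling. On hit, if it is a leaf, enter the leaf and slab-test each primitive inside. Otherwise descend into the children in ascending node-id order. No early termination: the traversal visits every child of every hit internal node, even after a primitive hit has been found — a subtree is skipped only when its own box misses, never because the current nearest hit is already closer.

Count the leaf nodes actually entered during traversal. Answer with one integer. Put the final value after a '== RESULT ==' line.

Traverse from the root:
N0 x:[4,36] y:[0,32] z:[8/3,15] -> hit [4,15], descend [5, 6]
  N5 x:[5,27] y:[0,32] z:[11,15] -> hit [11,15], descend [4, 7]
    N4 x:[5,17] y:[13,32] z:[40/3,15] -> hit [40/3,15] leaf, test {P0(miss), P2@t=14, P11(miss)}
    N7 x:[14,27] y:[0,12] z:[11,43/3] -> miss, prune
  N6 x:[4,36] y:[7,27] z:[8/3,29/3] -> hit [7,29/3], descend [2, 3]
    N2 x:[14,36] y:[7,19] z:[8/3,13/3] -> miss, prune
    N3 x:[4,26] y:[8,27] z:[19/3,29/3] -> hit [8,29/3] leaf, test {P9(miss), P10(miss)}

Visited [0, 5, 4, 7, 6, 2, 3]. Tests: 7 box, 2 leaf. Nearest: P2.

== RESULT ==
2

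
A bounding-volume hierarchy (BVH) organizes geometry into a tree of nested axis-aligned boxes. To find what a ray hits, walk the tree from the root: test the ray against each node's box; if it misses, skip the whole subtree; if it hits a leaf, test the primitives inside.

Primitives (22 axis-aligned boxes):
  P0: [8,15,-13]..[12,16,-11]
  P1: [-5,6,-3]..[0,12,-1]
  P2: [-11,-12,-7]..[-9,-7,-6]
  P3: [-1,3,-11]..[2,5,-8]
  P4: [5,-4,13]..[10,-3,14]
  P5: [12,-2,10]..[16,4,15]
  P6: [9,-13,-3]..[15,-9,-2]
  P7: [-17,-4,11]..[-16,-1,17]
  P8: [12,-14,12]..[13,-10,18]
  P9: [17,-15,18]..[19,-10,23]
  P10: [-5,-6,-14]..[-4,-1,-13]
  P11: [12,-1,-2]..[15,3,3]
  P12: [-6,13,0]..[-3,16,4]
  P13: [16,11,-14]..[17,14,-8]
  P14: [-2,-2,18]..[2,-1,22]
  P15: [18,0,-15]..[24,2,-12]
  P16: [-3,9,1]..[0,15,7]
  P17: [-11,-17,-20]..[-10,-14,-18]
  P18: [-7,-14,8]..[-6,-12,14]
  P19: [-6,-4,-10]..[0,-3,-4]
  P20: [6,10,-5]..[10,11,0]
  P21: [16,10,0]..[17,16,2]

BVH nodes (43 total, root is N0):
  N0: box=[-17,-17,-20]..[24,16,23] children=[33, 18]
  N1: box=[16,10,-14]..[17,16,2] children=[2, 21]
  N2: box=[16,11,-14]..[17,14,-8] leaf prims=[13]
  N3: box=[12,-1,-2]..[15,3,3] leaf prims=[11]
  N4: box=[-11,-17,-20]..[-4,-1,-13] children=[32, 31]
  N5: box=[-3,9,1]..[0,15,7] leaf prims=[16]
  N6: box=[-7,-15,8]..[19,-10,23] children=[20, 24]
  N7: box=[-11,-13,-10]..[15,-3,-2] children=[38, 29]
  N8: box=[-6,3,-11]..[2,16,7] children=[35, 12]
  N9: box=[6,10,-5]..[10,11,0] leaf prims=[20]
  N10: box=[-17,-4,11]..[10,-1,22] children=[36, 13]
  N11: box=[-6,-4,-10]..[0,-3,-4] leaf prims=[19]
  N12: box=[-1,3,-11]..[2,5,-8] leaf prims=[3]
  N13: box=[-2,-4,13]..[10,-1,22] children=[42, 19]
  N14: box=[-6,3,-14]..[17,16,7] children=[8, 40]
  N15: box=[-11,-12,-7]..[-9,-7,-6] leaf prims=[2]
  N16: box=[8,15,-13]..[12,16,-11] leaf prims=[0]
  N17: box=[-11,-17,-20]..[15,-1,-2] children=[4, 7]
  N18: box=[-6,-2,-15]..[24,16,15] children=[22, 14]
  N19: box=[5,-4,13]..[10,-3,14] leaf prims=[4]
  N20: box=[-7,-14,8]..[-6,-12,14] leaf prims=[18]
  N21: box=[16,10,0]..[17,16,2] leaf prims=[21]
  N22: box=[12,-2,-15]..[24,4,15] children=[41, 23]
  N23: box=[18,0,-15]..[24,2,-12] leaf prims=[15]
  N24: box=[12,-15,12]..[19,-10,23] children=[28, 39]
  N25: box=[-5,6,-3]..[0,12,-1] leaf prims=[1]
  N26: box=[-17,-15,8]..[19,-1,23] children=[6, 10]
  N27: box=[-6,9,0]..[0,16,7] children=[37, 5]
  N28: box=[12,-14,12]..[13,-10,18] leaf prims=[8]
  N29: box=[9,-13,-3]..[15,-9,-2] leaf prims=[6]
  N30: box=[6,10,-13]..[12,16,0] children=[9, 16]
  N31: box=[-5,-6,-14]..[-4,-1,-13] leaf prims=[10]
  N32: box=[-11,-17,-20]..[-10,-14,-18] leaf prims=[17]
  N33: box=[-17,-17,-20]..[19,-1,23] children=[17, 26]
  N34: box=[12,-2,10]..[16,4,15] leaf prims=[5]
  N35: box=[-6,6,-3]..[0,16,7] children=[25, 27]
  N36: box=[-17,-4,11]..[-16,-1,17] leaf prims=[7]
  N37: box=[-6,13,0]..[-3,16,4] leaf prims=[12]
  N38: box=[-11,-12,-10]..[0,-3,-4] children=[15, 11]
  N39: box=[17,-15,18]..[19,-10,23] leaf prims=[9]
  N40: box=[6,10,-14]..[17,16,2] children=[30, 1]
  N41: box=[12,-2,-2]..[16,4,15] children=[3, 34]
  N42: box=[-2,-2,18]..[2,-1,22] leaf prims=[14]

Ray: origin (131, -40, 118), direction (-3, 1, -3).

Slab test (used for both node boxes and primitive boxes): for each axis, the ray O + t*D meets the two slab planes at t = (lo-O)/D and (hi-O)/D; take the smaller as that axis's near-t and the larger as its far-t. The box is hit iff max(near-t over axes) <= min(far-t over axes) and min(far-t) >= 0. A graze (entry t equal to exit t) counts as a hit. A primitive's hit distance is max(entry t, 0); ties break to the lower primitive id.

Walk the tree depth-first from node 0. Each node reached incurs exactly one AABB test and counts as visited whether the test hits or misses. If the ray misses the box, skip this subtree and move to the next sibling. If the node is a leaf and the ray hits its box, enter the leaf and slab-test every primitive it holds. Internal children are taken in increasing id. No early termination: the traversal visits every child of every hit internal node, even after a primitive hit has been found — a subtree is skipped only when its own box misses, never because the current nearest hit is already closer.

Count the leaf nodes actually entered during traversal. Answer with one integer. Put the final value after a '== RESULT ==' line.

Walk:
N0 x:[107/3,148/3] y:[23,56] z:[95/3,46] -> hit [107/3,46], descend [18, 33]
  N18 x:[107/3,137/3] y:[38,56] z:[103/3,133/3] -> hit [38,133/3], descend [14, 22]
    N14 x:[38,137/3] y:[43,56] z:[37,44] -> hit [43,44], descend [8, 40]
      N8 x:[43,137/3] y:[43,56] z:[37,43] -> hit [43,43], descend [12, 35]
        N12 x:[43,44] y:[43,45] z:[42,43] -> hit [43,43] leaf, test {P3@t=43}
        N35 x:[131/3,137/3] y:[46,56] z:[37,121/3] -> miss, prune
      N40 x:[38,125/3] y:[50,56] z:[116/3,44] -> miss, prune
    N22 x:[107/3,119/3] y:[38,44] z:[103/3,133/3] -> hit [38,119/3], descend [23, 41]
      N23 x:[107/3,113/3] y:[40,42] z:[130/3,133/3] -> miss, prune
      N41 x:[115/3,119/3] y:[38,44] z:[103/3,40] -> hit [115/3,119/3], descend [3, 34]
        N3 x:[116/3,119/3] y:[39,43] z:[115/3,40] -> hit [39,119/3] leaf, test {P11@t=39}
        N34 x:[115/3,119/3] y:[38,44] z:[103/3,36] -> miss, prune
  N33 x:[112/3,148/3] y:[23,39] z:[95/3,46] -> hit [112/3,39], descend [17, 26]
    N17 x:[116/3,142/3] y:[23,39] z:[40,46] -> miss, prune
    N26 x:[112/3,148/3] y:[25,39] z:[95/3,110/3] -> miss, prune

15 AABB tests over nodes [0, 18, 14, 8, 12, 35, 40, 22, 23, 41, 3, 34, 33, 17, 26]; 2 leaves entered; closest P11.

== RESULT ==
2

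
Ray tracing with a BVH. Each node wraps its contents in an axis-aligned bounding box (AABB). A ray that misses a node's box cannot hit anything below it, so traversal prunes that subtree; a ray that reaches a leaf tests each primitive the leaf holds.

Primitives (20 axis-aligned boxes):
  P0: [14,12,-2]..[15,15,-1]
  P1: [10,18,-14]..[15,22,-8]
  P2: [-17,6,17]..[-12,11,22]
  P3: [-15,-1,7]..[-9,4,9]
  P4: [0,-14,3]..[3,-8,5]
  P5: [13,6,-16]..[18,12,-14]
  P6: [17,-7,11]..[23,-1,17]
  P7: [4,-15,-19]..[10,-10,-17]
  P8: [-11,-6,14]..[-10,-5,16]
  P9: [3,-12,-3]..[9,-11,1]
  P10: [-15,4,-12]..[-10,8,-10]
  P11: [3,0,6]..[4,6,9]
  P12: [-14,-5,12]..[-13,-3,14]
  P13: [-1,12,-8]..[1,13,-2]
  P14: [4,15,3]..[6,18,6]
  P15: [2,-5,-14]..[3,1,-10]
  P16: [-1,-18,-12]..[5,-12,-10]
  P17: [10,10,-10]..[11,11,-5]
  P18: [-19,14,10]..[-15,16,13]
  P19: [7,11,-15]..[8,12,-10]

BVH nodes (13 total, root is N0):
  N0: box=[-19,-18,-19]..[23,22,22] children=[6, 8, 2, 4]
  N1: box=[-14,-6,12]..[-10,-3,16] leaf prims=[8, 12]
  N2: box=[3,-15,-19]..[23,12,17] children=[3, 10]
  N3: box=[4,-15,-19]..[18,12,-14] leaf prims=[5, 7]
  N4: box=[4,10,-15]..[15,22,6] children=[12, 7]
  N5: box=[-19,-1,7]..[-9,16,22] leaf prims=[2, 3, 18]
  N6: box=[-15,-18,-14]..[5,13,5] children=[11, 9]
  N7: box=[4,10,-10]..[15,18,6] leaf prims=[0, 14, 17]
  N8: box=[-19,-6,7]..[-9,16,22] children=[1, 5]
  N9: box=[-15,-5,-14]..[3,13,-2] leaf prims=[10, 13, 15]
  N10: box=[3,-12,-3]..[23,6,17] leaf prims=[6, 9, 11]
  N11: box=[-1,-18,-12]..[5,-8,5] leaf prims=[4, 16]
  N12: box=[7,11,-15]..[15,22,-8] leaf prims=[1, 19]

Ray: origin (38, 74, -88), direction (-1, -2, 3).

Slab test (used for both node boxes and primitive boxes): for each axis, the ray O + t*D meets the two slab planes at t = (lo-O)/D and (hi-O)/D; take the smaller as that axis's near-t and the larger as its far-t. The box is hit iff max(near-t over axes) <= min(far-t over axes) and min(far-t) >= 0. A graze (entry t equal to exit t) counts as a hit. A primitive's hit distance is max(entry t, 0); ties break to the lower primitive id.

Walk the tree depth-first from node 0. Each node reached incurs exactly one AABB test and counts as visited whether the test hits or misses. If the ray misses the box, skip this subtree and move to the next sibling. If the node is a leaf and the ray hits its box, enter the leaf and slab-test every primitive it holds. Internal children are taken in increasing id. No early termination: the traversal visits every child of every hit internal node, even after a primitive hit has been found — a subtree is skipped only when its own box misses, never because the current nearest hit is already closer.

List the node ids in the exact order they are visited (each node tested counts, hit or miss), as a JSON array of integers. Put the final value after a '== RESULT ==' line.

Trace the traversal:
N0 x:[15,57] y:[26,46] z:[23,110/3] -> hit [26,110/3], descend [2, 4, 6, 8]
  N2 x:[15,35] y:[31,89/2] z:[23,35] -> hit [31,35], descend [3, 10]
    N3 x:[20,34] y:[31,89/2] z:[23,74/3] -> miss, prune
    N10 x:[15,35] y:[34,43] z:[85/3,35] -> hit [34,35] leaf, test {P6(miss), P9(miss), P11(miss)}
  N4 x:[23,34] y:[26,32] z:[73/3,94/3] -> hit [26,94/3], descend [7, 12]
    N7 x:[23,34] y:[28,32] z:[26,94/3] -> hit [28,94/3] leaf, test {P0(miss), P14(miss), P17(miss)}
    N12 x:[23,31] y:[26,63/2] z:[73/3,80/3] -> hit [26,80/3] leaf, test {P1@t=26, P19(miss)}
  N6 x:[33,53] y:[61/2,46] z:[74/3,31] -> miss, prune
  N8 x:[47,57] y:[29,40] z:[95/3,110/3] -> miss, prune

Visited [0, 2, 3, 10, 4, 7, 12, 6, 8]. Tests: 9 box, 3 leaf. Nearest: P1.

== RESULT ==
[0, 2, 3, 10, 4, 7, 12, 6, 8]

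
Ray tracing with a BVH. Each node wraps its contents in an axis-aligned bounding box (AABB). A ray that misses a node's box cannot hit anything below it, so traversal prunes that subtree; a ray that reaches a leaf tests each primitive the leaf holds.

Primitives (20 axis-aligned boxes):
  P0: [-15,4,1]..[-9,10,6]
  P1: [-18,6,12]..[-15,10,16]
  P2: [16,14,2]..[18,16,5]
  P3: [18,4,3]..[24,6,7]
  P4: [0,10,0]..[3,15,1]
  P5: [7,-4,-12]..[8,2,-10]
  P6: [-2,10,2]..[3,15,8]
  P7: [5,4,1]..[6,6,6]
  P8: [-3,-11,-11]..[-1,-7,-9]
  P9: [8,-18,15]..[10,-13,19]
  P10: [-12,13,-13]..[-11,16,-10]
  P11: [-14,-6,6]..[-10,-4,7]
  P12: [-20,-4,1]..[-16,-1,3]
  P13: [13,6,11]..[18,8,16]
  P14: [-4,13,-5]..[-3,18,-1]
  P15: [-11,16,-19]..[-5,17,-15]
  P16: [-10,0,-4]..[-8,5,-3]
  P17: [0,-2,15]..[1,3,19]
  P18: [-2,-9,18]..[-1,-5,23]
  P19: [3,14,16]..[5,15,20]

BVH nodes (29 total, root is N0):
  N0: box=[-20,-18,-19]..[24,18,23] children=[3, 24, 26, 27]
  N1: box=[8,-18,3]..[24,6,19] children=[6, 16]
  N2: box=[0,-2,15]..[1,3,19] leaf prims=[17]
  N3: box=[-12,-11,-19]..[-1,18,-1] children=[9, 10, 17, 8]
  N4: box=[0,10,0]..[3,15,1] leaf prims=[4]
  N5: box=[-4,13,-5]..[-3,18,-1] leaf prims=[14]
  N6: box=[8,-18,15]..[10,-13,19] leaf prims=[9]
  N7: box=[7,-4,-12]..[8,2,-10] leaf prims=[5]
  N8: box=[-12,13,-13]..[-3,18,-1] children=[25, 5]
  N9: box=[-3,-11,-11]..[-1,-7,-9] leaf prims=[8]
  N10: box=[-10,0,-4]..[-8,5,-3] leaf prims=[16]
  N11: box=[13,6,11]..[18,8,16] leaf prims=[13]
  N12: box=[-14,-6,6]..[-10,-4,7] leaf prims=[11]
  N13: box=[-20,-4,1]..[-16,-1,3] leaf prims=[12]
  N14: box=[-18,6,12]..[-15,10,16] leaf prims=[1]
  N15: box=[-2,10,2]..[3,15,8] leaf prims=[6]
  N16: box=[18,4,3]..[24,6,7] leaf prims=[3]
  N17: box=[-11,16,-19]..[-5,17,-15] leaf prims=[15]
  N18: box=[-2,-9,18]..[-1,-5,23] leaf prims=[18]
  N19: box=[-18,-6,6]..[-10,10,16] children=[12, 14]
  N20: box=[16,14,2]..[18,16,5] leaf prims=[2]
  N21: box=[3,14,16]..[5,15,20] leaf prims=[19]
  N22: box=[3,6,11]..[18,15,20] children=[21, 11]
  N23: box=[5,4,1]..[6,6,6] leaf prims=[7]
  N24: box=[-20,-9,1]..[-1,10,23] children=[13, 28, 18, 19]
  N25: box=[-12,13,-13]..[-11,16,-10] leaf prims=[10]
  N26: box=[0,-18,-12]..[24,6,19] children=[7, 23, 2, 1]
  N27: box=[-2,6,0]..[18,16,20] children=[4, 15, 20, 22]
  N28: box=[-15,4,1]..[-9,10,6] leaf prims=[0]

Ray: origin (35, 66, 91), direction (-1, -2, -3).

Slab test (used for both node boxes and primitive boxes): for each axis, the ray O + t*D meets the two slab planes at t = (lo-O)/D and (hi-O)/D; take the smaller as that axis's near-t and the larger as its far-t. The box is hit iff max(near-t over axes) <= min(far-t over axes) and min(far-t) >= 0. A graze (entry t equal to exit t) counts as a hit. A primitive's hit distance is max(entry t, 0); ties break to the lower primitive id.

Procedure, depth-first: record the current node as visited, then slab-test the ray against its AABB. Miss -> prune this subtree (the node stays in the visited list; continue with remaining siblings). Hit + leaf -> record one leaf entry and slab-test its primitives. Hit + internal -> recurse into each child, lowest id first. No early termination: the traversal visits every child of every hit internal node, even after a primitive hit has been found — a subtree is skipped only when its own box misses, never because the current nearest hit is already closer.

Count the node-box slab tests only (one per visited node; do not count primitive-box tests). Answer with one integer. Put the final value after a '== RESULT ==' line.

Walk:
N0 x:[11,55] y:[24,42] z:[68/3,110/3] -> hit [24,110/3], descend [3, 24, 26, 27]
  N3 x:[36,47] y:[24,77/2] z:[92/3,110/3] -> hit [36,110/3], descend [8, 9, 10, 17]
    N8 x:[38,47] y:[24,53/2] z:[92/3,104/3] -> miss, prune
    N9 x:[36,38] y:[73/2,77/2] z:[100/3,34] -> miss, prune
    N10 x:[43,45] y:[61/2,33] z:[94/3,95/3] -> miss, prune
    N17 x:[40,46] y:[49/2,25] z:[106/3,110/3] -> miss, prune
  N24 x:[36,55] y:[28,75/2] z:[68/3,30] -> miss, prune
  N26 x:[11,35] y:[30,42] z:[24,103/3] -> hit [30,103/3], descend [1, 2, 7, 23]
    N1 x:[11,27] y:[30,42] z:[24,88/3] -> miss, prune
    N2 x:[34,35] y:[63/2,34] z:[24,76/3] -> miss, prune
    N7 x:[27,28] y:[32,35] z:[101/3,103/3] -> miss, prune
    N23 x:[29,30] y:[30,31] z:[85/3,30] -> hit [30,30] leaf, test {P7@t=30}
  N27 x:[17,37] y:[25,30] z:[71/3,91/3] -> hit [25,30], descend [4, 15, 20, 22]
    N4 x:[32,35] y:[51/2,28] z:[30,91/3] -> miss, prune
    N15 x:[32,37] y:[51/2,28] z:[83/3,89/3] -> miss, prune
    N20 x:[17,19] y:[25,26] z:[86/3,89/3] -> miss, prune
    N22 x:[17,32] y:[51/2,30] z:[71/3,80/3] -> hit [51/2,80/3], descend [11, 21]
      N11 x:[17,22] y:[29,30] z:[25,80/3] -> miss, prune
      N21 x:[30,32] y:[51/2,26] z:[71/3,25] -> miss, prune

Visited [0, 3, 8, 9, 10, 17, 24, 26, 1, 2, 7, 23, 27, 4, 15, 20, 22, 11, 21]. Tests: 19 box, 1 leaf. Nearest: P7.

== RESULT ==
19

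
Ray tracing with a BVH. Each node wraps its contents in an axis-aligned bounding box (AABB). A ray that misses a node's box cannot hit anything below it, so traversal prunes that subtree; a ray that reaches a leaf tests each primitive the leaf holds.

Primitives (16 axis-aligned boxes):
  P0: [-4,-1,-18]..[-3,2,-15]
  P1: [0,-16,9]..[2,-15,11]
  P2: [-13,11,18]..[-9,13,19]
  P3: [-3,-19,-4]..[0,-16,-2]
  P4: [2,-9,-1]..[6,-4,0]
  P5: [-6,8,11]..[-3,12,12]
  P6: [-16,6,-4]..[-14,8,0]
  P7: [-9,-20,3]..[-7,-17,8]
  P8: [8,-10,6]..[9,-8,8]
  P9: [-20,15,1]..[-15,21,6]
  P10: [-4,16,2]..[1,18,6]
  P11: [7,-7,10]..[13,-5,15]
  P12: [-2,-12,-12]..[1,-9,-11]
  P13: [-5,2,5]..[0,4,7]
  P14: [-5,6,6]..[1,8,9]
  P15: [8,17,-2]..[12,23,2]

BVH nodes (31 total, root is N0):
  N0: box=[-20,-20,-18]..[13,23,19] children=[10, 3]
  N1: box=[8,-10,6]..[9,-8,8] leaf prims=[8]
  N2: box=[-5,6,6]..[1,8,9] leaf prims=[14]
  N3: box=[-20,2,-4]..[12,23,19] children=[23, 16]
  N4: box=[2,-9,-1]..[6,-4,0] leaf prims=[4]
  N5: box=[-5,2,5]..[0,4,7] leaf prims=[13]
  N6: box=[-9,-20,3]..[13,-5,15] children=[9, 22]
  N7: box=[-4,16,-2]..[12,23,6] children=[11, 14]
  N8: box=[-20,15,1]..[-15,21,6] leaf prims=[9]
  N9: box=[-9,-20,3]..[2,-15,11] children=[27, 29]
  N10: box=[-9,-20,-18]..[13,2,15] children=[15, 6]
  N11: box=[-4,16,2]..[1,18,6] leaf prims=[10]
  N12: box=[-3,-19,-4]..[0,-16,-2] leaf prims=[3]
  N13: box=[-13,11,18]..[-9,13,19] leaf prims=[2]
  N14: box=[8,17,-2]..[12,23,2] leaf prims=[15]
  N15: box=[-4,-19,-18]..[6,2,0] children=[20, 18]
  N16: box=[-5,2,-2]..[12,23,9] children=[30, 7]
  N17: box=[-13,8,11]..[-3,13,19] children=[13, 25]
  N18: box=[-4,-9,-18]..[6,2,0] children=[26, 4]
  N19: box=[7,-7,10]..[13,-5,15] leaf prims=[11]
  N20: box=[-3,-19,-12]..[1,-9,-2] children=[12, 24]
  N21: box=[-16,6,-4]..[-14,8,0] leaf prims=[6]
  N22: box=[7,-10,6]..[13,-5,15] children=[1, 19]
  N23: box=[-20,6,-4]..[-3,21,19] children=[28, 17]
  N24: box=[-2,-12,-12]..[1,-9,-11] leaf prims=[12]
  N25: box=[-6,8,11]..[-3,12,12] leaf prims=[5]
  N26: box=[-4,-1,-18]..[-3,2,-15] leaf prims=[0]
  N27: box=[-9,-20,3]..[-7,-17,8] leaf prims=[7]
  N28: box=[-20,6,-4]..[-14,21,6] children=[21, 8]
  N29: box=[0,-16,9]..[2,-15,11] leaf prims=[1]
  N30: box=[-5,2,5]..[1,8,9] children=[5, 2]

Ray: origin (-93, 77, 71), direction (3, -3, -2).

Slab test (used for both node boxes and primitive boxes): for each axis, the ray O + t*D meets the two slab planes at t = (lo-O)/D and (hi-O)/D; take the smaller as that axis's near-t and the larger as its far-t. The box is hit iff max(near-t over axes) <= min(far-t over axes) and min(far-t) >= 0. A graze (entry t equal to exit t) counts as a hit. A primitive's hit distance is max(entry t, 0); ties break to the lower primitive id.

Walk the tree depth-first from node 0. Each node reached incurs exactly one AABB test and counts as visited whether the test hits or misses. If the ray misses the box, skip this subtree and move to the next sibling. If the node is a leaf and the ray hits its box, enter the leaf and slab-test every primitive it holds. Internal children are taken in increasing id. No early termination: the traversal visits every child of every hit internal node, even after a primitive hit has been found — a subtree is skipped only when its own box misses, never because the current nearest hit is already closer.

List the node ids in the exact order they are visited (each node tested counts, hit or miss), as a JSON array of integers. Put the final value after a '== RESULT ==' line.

Trace the traversal:
N0 x:[73/3,106/3] y:[18,97/3] z:[26,89/2] -> hit [26,97/3], descend [3, 10]
  N3 x:[73/3,35] y:[18,25] z:[26,75/2] -> miss, prune
  N10 x:[28,106/3] y:[25,97/3] z:[28,89/2] -> hit [28,97/3], descend [6, 15]
    N6 x:[28,106/3] y:[82/3,97/3] z:[28,34] -> hit [28,97/3], descend [9, 22]
      N9 x:[28,95/3] y:[92/3,97/3] z:[30,34] -> hit [92/3,95/3], descend [27, 29]
        N27 x:[28,86/3] y:[94/3,97/3] z:[63/2,34] -> miss, prune
        N29 x:[31,95/3] y:[92/3,31] z:[30,31] -> hit [31,31] leaf, test {P1@t=31}
      N22 x:[100/3,106/3] y:[82/3,29] z:[28,65/2] -> miss, prune
    N15 x:[89/3,33] y:[25,32] z:[71/2,89/2] -> miss, prune

Visited [0, 3, 10, 6, 9, 27, 29, 22, 15]. Tests: 9 box, 1 leaf. Nearest: P1.

== RESULT ==
[0, 3, 10, 6, 9, 27, 29, 22, 15]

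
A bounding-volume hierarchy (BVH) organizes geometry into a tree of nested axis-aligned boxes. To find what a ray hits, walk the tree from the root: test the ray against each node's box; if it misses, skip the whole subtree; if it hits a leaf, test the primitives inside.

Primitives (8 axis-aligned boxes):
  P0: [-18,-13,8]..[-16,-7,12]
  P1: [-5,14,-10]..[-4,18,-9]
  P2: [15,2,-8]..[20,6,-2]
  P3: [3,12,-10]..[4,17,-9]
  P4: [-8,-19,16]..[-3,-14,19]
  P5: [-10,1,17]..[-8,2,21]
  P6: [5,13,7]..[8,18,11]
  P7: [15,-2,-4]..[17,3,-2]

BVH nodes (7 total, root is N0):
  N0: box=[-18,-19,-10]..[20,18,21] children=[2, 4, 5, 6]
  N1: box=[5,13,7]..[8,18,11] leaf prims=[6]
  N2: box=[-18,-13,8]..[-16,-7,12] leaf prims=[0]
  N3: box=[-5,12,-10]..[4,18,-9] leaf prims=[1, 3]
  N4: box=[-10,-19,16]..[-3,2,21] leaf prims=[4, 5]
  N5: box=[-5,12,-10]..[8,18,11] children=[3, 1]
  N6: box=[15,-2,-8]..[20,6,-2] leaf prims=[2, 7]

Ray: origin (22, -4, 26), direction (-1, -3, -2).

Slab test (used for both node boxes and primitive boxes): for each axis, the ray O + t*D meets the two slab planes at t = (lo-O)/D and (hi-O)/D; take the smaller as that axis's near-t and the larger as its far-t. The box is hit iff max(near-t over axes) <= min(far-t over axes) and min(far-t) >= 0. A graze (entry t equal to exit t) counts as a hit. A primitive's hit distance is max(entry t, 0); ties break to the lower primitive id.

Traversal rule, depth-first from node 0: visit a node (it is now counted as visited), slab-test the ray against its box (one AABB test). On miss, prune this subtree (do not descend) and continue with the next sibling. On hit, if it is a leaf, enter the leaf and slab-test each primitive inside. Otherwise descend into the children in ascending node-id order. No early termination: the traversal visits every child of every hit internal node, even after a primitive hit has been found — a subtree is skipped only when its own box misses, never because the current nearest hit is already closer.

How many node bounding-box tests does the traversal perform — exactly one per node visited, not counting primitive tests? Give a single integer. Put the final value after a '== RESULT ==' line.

Walk:
N0 x:[2,40] y:[-22/3,5] z:[5/2,18] -> hit [5/2,5], descend [2, 4, 5, 6]
  N2 x:[38,40] y:[1,3] z:[7,9] -> miss, prune
  N4 x:[25,32] y:[-2,5] z:[5/2,5] -> miss, prune
  N5 x:[14,27] y:[-22/3,-16/3] z:[15/2,18] -> miss, prune
  N6 x:[2,7] y:[-10/3,-2/3] z:[14,17] -> miss, prune

Visited [0, 2, 4, 5, 6]. Tests: 5 box, 0 leaf. Nearest: miss.

== RESULT ==
5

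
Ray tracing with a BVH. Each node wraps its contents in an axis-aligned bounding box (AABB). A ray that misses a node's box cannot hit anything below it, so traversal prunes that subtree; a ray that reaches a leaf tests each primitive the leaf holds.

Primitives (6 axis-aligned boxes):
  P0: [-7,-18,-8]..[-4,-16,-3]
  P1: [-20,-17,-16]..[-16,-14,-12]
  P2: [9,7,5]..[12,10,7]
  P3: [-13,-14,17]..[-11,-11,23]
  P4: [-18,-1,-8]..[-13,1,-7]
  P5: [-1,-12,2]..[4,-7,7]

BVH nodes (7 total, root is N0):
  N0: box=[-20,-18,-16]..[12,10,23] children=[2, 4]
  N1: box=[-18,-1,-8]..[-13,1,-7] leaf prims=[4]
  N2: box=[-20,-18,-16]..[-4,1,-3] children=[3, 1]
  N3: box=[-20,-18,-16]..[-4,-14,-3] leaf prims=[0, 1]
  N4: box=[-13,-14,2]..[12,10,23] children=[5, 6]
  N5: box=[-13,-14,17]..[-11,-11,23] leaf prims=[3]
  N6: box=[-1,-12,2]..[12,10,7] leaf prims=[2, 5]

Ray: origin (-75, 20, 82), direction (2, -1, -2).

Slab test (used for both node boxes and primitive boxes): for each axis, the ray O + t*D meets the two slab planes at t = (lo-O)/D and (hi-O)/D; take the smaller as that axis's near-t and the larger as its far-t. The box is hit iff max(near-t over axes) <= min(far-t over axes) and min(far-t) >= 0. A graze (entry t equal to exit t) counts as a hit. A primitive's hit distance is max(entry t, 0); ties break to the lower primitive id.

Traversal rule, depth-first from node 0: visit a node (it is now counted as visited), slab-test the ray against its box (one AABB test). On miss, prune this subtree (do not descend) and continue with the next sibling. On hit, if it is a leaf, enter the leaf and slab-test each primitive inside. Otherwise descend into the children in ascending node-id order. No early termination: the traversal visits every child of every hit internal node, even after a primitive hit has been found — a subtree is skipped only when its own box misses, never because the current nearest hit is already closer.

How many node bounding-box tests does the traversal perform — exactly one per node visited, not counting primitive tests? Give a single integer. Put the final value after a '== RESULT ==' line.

Traverse from the root:
N0 x:[55/2,87/2] y:[10,38] z:[59/2,49] -> hit [59/2,38], descend [2, 4]
  N2 x:[55/2,71/2] y:[19,38] z:[85/2,49] -> miss, prune
  N4 x:[31,87/2] y:[10,34] z:[59/2,40] -> hit [31,34], descend [5, 6]
    N5 x:[31,32] y:[31,34] z:[59/2,65/2] -> hit [31,32] leaf, test {P3@t=31}
    N6 x:[37,87/2] y:[10,32] z:[75/2,40] -> miss, prune

Summary -> nodes [0, 2, 4, 5, 6]; box-tests=5; leaf-entries=1; first=P3

== RESULT ==
5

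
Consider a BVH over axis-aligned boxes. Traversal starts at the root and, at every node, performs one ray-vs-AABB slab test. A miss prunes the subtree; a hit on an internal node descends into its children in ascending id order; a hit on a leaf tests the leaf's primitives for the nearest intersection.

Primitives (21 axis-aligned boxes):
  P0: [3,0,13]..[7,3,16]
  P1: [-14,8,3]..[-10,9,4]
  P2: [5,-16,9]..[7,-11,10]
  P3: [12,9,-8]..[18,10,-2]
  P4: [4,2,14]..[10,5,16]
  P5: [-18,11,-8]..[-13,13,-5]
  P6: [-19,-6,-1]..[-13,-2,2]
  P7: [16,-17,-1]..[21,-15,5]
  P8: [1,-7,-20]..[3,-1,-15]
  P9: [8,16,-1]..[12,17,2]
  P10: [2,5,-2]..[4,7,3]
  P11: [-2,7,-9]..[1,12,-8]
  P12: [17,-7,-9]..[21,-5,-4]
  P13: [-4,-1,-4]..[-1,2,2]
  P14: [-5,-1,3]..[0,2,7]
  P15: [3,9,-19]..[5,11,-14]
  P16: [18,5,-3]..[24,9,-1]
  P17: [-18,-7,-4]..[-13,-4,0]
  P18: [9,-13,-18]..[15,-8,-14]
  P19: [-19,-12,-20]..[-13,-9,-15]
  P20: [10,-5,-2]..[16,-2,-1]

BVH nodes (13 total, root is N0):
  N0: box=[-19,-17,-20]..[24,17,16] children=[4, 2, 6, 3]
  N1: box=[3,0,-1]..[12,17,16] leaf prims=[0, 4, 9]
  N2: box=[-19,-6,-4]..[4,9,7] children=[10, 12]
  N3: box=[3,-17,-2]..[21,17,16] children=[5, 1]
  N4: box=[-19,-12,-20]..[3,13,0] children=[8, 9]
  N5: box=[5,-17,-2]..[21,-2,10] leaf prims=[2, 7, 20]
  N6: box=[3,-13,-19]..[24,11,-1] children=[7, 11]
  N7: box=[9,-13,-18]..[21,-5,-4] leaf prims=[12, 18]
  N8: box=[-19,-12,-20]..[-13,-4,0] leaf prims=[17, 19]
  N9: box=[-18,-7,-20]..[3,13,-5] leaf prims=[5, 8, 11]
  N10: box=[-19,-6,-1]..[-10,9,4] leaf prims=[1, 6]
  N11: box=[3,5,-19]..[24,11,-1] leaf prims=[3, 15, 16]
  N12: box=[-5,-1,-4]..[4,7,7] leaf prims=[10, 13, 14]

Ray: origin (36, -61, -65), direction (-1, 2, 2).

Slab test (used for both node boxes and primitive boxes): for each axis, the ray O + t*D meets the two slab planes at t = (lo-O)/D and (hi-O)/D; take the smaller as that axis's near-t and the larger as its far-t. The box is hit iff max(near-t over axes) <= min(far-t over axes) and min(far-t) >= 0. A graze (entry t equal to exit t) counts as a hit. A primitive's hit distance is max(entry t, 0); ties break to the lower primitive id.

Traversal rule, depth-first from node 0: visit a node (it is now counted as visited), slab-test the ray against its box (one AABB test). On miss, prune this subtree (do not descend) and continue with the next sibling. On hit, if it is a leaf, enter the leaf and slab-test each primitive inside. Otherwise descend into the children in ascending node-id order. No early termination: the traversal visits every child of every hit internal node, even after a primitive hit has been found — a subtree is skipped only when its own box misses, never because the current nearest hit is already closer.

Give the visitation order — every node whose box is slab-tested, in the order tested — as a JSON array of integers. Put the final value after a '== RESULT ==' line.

Traverse from the root:
N0 x:[12,55] y:[22,39] z:[45/2,81/2] -> hit [45/2,39], descend [2, 3, 4, 6]
  N2 x:[32,55] y:[55/2,35] z:[61/2,36] -> hit [32,35], descend [10, 12]
    N10 x:[46,55] y:[55/2,35] z:[32,69/2] -> miss, prune
    N12 x:[32,41] y:[30,34] z:[61/2,36] -> hit [32,34] leaf, test {P10@t=33, P13(miss), P14(miss)}
  N3 x:[15,33] y:[22,39] z:[63/2,81/2] -> hit [63/2,33], descend [1, 5]
    N1 x:[24,33] y:[61/2,39] z:[32,81/2] -> hit [32,33] leaf, test {P0(miss), P4(miss), P9(miss)}
    N5 x:[15,31] y:[22,59/2] z:[63/2,75/2] -> miss, prune
  N4 x:[33,55] y:[49/2,37] z:[45/2,65/2] -> miss, prune
  N6 x:[12,33] y:[24,36] z:[23,32] -> hit [24,32], descend [7, 11]
    N7 x:[15,27] y:[24,28] z:[47/2,61/2] -> hit [24,27] leaf, test {P12(miss), P18@t=24}
    N11 x:[12,33] y:[33,36] z:[23,32] -> miss, prune

Summary -> nodes [0, 2, 10, 12, 3, 1, 5, 4, 6, 7, 11]; box-tests=11; leaf-entries=3; first=P18

== RESULT ==
[0, 2, 10, 12, 3, 1, 5, 4, 6, 7, 11]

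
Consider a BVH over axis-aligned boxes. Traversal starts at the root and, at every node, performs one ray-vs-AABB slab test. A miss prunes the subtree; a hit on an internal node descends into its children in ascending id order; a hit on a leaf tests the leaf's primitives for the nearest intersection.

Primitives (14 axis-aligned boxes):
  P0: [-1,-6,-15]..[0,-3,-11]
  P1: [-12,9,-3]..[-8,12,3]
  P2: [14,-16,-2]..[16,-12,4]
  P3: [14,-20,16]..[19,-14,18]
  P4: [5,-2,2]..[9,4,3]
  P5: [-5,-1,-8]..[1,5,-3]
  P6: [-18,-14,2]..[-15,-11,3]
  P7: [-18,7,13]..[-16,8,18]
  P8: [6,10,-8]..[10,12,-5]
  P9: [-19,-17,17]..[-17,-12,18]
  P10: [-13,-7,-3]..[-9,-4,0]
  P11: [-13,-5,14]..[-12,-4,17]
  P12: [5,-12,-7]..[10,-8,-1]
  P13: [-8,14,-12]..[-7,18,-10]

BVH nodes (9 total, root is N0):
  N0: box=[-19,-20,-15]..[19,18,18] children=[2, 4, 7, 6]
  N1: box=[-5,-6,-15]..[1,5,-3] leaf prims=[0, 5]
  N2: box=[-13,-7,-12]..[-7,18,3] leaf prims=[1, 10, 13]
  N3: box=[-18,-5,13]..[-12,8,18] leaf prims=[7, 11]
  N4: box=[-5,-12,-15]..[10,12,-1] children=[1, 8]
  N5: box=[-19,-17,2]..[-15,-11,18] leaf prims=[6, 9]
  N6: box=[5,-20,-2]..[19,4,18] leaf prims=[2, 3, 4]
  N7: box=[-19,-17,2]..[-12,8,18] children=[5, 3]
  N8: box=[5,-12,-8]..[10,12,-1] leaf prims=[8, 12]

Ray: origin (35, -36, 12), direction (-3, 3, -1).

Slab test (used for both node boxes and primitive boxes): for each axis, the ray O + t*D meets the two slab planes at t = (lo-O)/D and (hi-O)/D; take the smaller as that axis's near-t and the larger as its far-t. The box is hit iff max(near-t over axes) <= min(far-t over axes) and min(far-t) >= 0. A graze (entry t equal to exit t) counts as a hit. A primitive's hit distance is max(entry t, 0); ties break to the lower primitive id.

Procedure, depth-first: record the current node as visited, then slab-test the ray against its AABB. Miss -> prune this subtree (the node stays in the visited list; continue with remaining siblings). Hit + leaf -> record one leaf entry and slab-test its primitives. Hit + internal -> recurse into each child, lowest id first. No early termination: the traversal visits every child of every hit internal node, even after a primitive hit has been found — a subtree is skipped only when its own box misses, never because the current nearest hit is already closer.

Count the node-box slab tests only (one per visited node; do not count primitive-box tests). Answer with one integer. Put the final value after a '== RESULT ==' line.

Traverse from the root:
N0 x:[16/3,18] y:[16/3,18] z:[-6,27] -> hit [16/3,18], descend [2, 4, 6, 7]
  N2 x:[14,16] y:[29/3,18] z:[9,24] -> hit [14,16] leaf, test {P1@t=15, P10(miss), P13(miss)}
  N4 x:[25/3,40/3] y:[8,16] z:[13,27] -> hit [13,40/3], descend [1, 8]
    N1 x:[34/3,40/3] y:[10,41/3] z:[15,27] -> miss, prune
    N8 x:[25/3,10] y:[8,16] z:[13,20] -> miss, prune
  N6 x:[16/3,10] y:[16/3,40/3] z:[-6,14] -> hit [16/3,10] leaf, test {P2(miss), P3(miss), P4(miss)}
  N7 x:[47/3,18] y:[19/3,44/3] z:[-6,10] -> miss, prune

order=[0, 2, 4, 1, 8, 6, 7]  |boxes|=7  |leaves|=2  hit=P1

== RESULT ==
7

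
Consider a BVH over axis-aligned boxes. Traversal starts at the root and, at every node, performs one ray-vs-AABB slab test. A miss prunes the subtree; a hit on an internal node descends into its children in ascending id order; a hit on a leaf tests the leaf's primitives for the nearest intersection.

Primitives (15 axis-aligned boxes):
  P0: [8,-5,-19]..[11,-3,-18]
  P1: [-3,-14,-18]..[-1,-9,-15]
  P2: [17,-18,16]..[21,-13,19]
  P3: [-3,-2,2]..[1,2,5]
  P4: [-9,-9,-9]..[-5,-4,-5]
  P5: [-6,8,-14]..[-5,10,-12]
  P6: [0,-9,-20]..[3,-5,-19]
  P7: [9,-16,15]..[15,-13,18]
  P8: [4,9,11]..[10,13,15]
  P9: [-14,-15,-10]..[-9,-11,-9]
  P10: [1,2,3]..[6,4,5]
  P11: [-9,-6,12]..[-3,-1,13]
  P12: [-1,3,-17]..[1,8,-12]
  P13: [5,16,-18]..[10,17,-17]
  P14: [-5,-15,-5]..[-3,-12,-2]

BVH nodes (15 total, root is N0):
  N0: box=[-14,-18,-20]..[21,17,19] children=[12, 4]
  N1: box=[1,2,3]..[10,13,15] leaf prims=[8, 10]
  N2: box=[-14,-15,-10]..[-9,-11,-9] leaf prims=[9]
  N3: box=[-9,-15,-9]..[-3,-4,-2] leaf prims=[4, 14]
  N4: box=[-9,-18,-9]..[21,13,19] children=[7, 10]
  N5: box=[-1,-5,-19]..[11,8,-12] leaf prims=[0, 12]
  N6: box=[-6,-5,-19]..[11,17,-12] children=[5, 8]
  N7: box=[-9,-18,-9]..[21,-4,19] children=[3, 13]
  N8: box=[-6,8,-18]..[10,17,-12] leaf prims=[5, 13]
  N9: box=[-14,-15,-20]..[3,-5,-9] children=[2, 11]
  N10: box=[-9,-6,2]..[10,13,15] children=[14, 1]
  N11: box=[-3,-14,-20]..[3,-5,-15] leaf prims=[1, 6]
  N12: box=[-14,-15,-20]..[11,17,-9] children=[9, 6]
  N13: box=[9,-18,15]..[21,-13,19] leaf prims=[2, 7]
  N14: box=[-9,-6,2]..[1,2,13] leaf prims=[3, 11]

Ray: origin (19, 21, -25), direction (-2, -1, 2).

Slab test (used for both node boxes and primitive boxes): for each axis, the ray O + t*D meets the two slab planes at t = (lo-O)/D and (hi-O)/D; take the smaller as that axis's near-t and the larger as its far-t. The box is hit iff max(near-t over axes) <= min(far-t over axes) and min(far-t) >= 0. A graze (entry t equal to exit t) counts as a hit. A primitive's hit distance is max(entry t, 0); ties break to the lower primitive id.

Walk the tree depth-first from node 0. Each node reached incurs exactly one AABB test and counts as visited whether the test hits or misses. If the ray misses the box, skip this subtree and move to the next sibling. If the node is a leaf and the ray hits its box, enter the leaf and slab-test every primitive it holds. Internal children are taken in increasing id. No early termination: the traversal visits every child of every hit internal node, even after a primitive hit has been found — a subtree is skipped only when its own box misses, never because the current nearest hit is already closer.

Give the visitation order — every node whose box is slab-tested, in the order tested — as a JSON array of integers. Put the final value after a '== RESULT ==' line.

Traverse from the root:
N0 x:[-1,33/2] y:[4,39] z:[5/2,22] -> hit [4,33/2], descend [4, 12]
  N4 x:[-1,14] y:[8,39] z:[8,22] -> hit [8,14], descend [7, 10]
    N7 x:[-1,14] y:[25,39] z:[8,22] -> miss, prune
    N10 x:[9/2,14] y:[8,27] z:[27/2,20] -> hit [27/2,14], descend [1, 14]
      N1 x:[9/2,9] y:[8,19] z:[14,20] -> miss, prune
      N14 x:[9,14] y:[19,27] z:[27/2,19] -> miss, prune
  N12 x:[4,33/2] y:[4,36] z:[5/2,8] -> hit [4,8], descend [6, 9]
    N6 x:[4,25/2] y:[4,26] z:[3,13/2] -> hit [4,13/2], descend [5, 8]
      N5 x:[4,10] y:[13,26] z:[3,13/2] -> miss, prune
      N8 x:[9/2,25/2] y:[4,13] z:[7/2,13/2] -> hit [9/2,13/2] leaf, test {P5(miss), P13(miss)}
    N9 x:[8,33/2] y:[26,36] z:[5/2,8] -> miss, prune

order=[0, 4, 7, 10, 1, 14, 12, 6, 5, 8, 9]  |boxes|=11  |leaves|=1  hit=miss

== RESULT ==
[0, 4, 7, 10, 1, 14, 12, 6, 5, 8, 9]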